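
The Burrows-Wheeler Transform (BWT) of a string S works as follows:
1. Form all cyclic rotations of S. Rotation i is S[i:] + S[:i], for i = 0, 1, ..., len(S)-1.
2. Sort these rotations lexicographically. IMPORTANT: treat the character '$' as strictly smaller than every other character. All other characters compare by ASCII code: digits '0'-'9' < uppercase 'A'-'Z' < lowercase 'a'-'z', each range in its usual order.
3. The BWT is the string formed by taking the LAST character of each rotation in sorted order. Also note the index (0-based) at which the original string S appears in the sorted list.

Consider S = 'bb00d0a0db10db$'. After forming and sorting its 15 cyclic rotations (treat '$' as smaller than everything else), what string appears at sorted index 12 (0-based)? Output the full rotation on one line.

Answer: d0a0db10db$bb00

Derivation:
All 15 rotations (rotation i = S[i:]+S[:i]):
  rot[0] = bb00d0a0db10db$
  rot[1] = b00d0a0db10db$b
  rot[2] = 00d0a0db10db$bb
  rot[3] = 0d0a0db10db$bb0
  rot[4] = d0a0db10db$bb00
  rot[5] = 0a0db10db$bb00d
  rot[6] = a0db10db$bb00d0
  rot[7] = 0db10db$bb00d0a
  rot[8] = db10db$bb00d0a0
  rot[9] = b10db$bb00d0a0d
  rot[10] = 10db$bb00d0a0db
  rot[11] = 0db$bb00d0a0db1
  rot[12] = db$bb00d0a0db10
  rot[13] = b$bb00d0a0db10d
  rot[14] = $bb00d0a0db10db
Sorted (with $ < everything):
  sorted[0] = $bb00d0a0db10db
  sorted[1] = 00d0a0db10db$bb
  sorted[2] = 0a0db10db$bb00d
  sorted[3] = 0d0a0db10db$bb0
  sorted[4] = 0db$bb00d0a0db1
  sorted[5] = 0db10db$bb00d0a
  sorted[6] = 10db$bb00d0a0db
  sorted[7] = a0db10db$bb00d0
  sorted[8] = b$bb00d0a0db10d
  sorted[9] = b00d0a0db10db$b
  sorted[10] = b10db$bb00d0a0d
  sorted[11] = bb00d0a0db10db$
  sorted[12] = d0a0db10db$bb00
  sorted[13] = db$bb00d0a0db10
  sorted[14] = db10db$bb00d0a0
sorted[12] = d0a0db10db$bb00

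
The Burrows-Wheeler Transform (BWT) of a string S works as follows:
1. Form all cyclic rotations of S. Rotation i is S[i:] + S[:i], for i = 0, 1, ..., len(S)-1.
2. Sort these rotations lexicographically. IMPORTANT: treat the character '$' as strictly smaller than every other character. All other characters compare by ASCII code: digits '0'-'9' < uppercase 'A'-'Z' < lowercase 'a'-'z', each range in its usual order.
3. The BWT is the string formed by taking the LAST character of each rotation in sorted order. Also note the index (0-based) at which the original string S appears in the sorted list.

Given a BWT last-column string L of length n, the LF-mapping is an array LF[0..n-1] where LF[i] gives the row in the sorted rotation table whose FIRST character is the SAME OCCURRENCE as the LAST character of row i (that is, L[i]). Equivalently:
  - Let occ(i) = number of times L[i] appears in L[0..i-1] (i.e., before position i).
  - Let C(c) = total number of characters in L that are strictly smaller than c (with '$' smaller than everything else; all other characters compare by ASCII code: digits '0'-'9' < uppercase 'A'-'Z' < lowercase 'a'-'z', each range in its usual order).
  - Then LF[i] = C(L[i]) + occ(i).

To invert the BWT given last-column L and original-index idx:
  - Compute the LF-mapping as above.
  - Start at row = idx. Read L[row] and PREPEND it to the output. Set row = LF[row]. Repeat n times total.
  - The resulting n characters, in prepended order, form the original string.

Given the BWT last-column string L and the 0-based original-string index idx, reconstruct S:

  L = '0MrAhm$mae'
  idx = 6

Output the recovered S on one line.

LF mapping: 1 3 9 2 6 7 0 8 4 5
Walk LF starting at row 6, prepending L[row]:
  step 1: row=6, L[6]='$', prepend. Next row=LF[6]=0
  step 2: row=0, L[0]='0', prepend. Next row=LF[0]=1
  step 3: row=1, L[1]='M', prepend. Next row=LF[1]=3
  step 4: row=3, L[3]='A', prepend. Next row=LF[3]=2
  step 5: row=2, L[2]='r', prepend. Next row=LF[2]=9
  step 6: row=9, L[9]='e', prepend. Next row=LF[9]=5
  step 7: row=5, L[5]='m', prepend. Next row=LF[5]=7
  step 8: row=7, L[7]='m', prepend. Next row=LF[7]=8
  step 9: row=8, L[8]='a', prepend. Next row=LF[8]=4
  step 10: row=4, L[4]='h', prepend. Next row=LF[4]=6
Reversed output: hammerAM0$

Answer: hammerAM0$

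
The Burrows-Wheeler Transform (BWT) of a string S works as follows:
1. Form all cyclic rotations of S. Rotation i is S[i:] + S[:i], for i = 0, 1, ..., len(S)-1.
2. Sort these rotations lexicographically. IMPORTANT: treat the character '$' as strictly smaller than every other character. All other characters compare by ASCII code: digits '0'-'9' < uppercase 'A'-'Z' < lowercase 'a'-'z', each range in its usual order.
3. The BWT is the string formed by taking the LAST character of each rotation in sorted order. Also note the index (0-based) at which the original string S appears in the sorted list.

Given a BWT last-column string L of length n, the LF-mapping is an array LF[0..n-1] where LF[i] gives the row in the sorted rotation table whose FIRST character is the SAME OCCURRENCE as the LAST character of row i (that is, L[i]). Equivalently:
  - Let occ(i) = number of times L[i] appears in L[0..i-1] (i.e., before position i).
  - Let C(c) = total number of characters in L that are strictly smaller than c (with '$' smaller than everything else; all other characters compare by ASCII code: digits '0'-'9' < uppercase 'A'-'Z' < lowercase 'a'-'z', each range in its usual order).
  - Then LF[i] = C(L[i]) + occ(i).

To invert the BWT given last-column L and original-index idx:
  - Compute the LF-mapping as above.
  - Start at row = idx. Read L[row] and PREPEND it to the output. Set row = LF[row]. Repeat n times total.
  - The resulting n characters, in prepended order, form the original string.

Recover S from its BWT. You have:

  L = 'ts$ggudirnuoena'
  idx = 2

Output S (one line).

LF mapping: 12 11 0 4 5 13 2 6 10 7 14 9 3 8 1
Walk LF starting at row 2, prepending L[row]:
  step 1: row=2, L[2]='$', prepend. Next row=LF[2]=0
  step 2: row=0, L[0]='t', prepend. Next row=LF[0]=12
  step 3: row=12, L[12]='e', prepend. Next row=LF[12]=3
  step 4: row=3, L[3]='g', prepend. Next row=LF[3]=4
  step 5: row=4, L[4]='g', prepend. Next row=LF[4]=5
  step 6: row=5, L[5]='u', prepend. Next row=LF[5]=13
  step 7: row=13, L[13]='n', prepend. Next row=LF[13]=8
  step 8: row=8, L[8]='r', prepend. Next row=LF[8]=10
  step 9: row=10, L[10]='u', prepend. Next row=LF[10]=14
  step 10: row=14, L[14]='a', prepend. Next row=LF[14]=1
  step 11: row=1, L[1]='s', prepend. Next row=LF[1]=11
  step 12: row=11, L[11]='o', prepend. Next row=LF[11]=9
  step 13: row=9, L[9]='n', prepend. Next row=LF[9]=7
  step 14: row=7, L[7]='i', prepend. Next row=LF[7]=6
  step 15: row=6, L[6]='d', prepend. Next row=LF[6]=2
Reversed output: dinosaurnugget$

Answer: dinosaurnugget$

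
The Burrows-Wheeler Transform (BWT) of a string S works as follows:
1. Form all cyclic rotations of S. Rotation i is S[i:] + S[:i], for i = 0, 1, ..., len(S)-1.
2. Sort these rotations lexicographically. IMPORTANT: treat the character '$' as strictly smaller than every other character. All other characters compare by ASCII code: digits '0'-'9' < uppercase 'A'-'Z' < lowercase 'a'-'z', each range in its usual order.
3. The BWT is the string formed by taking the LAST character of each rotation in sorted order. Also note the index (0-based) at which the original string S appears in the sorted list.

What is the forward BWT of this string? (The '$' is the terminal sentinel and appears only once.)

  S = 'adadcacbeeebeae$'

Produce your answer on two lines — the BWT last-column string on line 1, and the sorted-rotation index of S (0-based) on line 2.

All 16 rotations (rotation i = S[i:]+S[:i]):
  rot[0] = adadcacbeeebeae$
  rot[1] = dadcacbeeebeae$a
  rot[2] = adcacbeeebeae$ad
  rot[3] = dcacbeeebeae$ada
  rot[4] = cacbeeebeae$adad
  rot[5] = acbeeebeae$adadc
  rot[6] = cbeeebeae$adadca
  rot[7] = beeebeae$adadcac
  rot[8] = eeebeae$adadcacb
  rot[9] = eebeae$adadcacbe
  rot[10] = ebeae$adadcacbee
  rot[11] = beae$adadcacbeee
  rot[12] = eae$adadcacbeeeb
  rot[13] = ae$adadcacbeeebe
  rot[14] = e$adadcacbeeebea
  rot[15] = $adadcacbeeebeae
Sorted (with $ < everything):
  sorted[0] = $adadcacbeeebeae  (last char: 'e')
  sorted[1] = acbeeebeae$adadc  (last char: 'c')
  sorted[2] = adadcacbeeebeae$  (last char: '$')
  sorted[3] = adcacbeeebeae$ad  (last char: 'd')
  sorted[4] = ae$adadcacbeeebe  (last char: 'e')
  sorted[5] = beae$adadcacbeee  (last char: 'e')
  sorted[6] = beeebeae$adadcac  (last char: 'c')
  sorted[7] = cacbeeebeae$adad  (last char: 'd')
  sorted[8] = cbeeebeae$adadca  (last char: 'a')
  sorted[9] = dadcacbeeebeae$a  (last char: 'a')
  sorted[10] = dcacbeeebeae$ada  (last char: 'a')
  sorted[11] = e$adadcacbeeebea  (last char: 'a')
  sorted[12] = eae$adadcacbeeeb  (last char: 'b')
  sorted[13] = ebeae$adadcacbee  (last char: 'e')
  sorted[14] = eebeae$adadcacbe  (last char: 'e')
  sorted[15] = eeebeae$adadcacb  (last char: 'b')
Last column: ec$deecdaaaabeeb
Original string S is at sorted index 2

Answer: ec$deecdaaaabeeb
2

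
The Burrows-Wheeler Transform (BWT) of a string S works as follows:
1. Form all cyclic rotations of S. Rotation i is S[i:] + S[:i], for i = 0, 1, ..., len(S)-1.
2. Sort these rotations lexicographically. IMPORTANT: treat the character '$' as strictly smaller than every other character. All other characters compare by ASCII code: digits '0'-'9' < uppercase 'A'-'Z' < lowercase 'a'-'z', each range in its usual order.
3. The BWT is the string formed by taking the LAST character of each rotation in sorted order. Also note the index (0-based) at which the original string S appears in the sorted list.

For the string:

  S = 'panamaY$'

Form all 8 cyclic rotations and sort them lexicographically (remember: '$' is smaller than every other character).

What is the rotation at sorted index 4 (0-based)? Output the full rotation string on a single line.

Answer: anamaY$p

Derivation:
All 8 rotations (rotation i = S[i:]+S[:i]):
  rot[0] = panamaY$
  rot[1] = anamaY$p
  rot[2] = namaY$pa
  rot[3] = amaY$pan
  rot[4] = maY$pana
  rot[5] = aY$panam
  rot[6] = Y$panama
  rot[7] = $panamaY
Sorted (with $ < everything):
  sorted[0] = $panamaY
  sorted[1] = Y$panama
  sorted[2] = aY$panam
  sorted[3] = amaY$pan
  sorted[4] = anamaY$p
  sorted[5] = maY$pana
  sorted[6] = namaY$pa
  sorted[7] = panamaY$
sorted[4] = anamaY$p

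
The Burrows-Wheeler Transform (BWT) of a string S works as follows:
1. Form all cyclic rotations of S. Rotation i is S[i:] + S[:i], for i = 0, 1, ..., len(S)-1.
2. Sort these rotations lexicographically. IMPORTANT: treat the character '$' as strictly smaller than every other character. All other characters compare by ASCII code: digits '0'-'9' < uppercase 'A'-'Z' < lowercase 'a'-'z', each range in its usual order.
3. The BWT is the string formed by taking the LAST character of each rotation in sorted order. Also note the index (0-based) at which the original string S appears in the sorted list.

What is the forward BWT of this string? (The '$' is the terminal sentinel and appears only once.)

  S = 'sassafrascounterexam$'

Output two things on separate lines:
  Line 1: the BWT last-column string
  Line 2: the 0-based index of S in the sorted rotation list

Answer: msxrsstraaucfes$aanoe
15

Derivation:
All 21 rotations (rotation i = S[i:]+S[:i]):
  rot[0] = sassafrascounterexam$
  rot[1] = assafrascounterexam$s
  rot[2] = ssafrascounterexam$sa
  rot[3] = safrascounterexam$sas
  rot[4] = afrascounterexam$sass
  rot[5] = frascounterexam$sassa
  rot[6] = rascounterexam$sassaf
  rot[7] = ascounterexam$sassafr
  rot[8] = scounterexam$sassafra
  rot[9] = counterexam$sassafras
  rot[10] = ounterexam$sassafrasc
  rot[11] = unterexam$sassafrasco
  rot[12] = nterexam$sassafrascou
  rot[13] = terexam$sassafrascoun
  rot[14] = erexam$sassafrascount
  rot[15] = rexam$sassafrascounte
  rot[16] = exam$sassafrascounter
  rot[17] = xam$sassafrascountere
  rot[18] = am$sassafrascounterex
  rot[19] = m$sassafrascounterexa
  rot[20] = $sassafrascounterexam
Sorted (with $ < everything):
  sorted[0] = $sassafrascounterexam  (last char: 'm')
  sorted[1] = afrascounterexam$sass  (last char: 's')
  sorted[2] = am$sassafrascounterex  (last char: 'x')
  sorted[3] = ascounterexam$sassafr  (last char: 'r')
  sorted[4] = assafrascounterexam$s  (last char: 's')
  sorted[5] = counterexam$sassafras  (last char: 's')
  sorted[6] = erexam$sassafrascount  (last char: 't')
  sorted[7] = exam$sassafrascounter  (last char: 'r')
  sorted[8] = frascounterexam$sassa  (last char: 'a')
  sorted[9] = m$sassafrascounterexa  (last char: 'a')
  sorted[10] = nterexam$sassafrascou  (last char: 'u')
  sorted[11] = ounterexam$sassafrasc  (last char: 'c')
  sorted[12] = rascounterexam$sassaf  (last char: 'f')
  sorted[13] = rexam$sassafrascounte  (last char: 'e')
  sorted[14] = safrascounterexam$sas  (last char: 's')
  sorted[15] = sassafrascounterexam$  (last char: '$')
  sorted[16] = scounterexam$sassafra  (last char: 'a')
  sorted[17] = ssafrascounterexam$sa  (last char: 'a')
  sorted[18] = terexam$sassafrascoun  (last char: 'n')
  sorted[19] = unterexam$sassafrasco  (last char: 'o')
  sorted[20] = xam$sassafrascountere  (last char: 'e')
Last column: msxrsstraaucfes$aanoe
Original string S is at sorted index 15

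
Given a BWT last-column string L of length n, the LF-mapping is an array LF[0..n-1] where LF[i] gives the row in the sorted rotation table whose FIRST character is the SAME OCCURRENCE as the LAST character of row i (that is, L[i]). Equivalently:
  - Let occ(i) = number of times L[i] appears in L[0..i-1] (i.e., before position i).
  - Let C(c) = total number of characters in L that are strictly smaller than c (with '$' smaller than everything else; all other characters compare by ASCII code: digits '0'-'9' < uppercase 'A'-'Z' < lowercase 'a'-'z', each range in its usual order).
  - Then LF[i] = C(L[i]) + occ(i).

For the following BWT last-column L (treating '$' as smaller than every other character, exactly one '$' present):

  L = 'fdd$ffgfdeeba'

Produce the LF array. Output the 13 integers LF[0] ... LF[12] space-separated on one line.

Answer: 8 3 4 0 9 10 12 11 5 6 7 2 1

Derivation:
Char counts: '$':1, 'a':1, 'b':1, 'd':3, 'e':2, 'f':4, 'g':1
C (first-col start): C('$')=0, C('a')=1, C('b')=2, C('d')=3, C('e')=6, C('f')=8, C('g')=12
L[0]='f': occ=0, LF[0]=C('f')+0=8+0=8
L[1]='d': occ=0, LF[1]=C('d')+0=3+0=3
L[2]='d': occ=1, LF[2]=C('d')+1=3+1=4
L[3]='$': occ=0, LF[3]=C('$')+0=0+0=0
L[4]='f': occ=1, LF[4]=C('f')+1=8+1=9
L[5]='f': occ=2, LF[5]=C('f')+2=8+2=10
L[6]='g': occ=0, LF[6]=C('g')+0=12+0=12
L[7]='f': occ=3, LF[7]=C('f')+3=8+3=11
L[8]='d': occ=2, LF[8]=C('d')+2=3+2=5
L[9]='e': occ=0, LF[9]=C('e')+0=6+0=6
L[10]='e': occ=1, LF[10]=C('e')+1=6+1=7
L[11]='b': occ=0, LF[11]=C('b')+0=2+0=2
L[12]='a': occ=0, LF[12]=C('a')+0=1+0=1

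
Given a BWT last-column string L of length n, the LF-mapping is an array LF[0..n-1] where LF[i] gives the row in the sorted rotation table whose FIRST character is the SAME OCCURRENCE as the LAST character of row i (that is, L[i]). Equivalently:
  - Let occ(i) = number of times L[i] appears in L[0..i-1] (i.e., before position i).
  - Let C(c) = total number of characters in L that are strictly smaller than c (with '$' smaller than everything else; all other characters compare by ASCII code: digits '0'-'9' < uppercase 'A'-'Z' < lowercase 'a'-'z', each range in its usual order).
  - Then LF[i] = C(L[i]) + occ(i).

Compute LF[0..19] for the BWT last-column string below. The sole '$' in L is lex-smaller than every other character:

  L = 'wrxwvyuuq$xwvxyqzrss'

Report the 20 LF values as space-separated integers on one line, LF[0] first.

Char counts: '$':1, 'q':2, 'r':2, 's':2, 'u':2, 'v':2, 'w':3, 'x':3, 'y':2, 'z':1
C (first-col start): C('$')=0, C('q')=1, C('r')=3, C('s')=5, C('u')=7, C('v')=9, C('w')=11, C('x')=14, C('y')=17, C('z')=19
L[0]='w': occ=0, LF[0]=C('w')+0=11+0=11
L[1]='r': occ=0, LF[1]=C('r')+0=3+0=3
L[2]='x': occ=0, LF[2]=C('x')+0=14+0=14
L[3]='w': occ=1, LF[3]=C('w')+1=11+1=12
L[4]='v': occ=0, LF[4]=C('v')+0=9+0=9
L[5]='y': occ=0, LF[5]=C('y')+0=17+0=17
L[6]='u': occ=0, LF[6]=C('u')+0=7+0=7
L[7]='u': occ=1, LF[7]=C('u')+1=7+1=8
L[8]='q': occ=0, LF[8]=C('q')+0=1+0=1
L[9]='$': occ=0, LF[9]=C('$')+0=0+0=0
L[10]='x': occ=1, LF[10]=C('x')+1=14+1=15
L[11]='w': occ=2, LF[11]=C('w')+2=11+2=13
L[12]='v': occ=1, LF[12]=C('v')+1=9+1=10
L[13]='x': occ=2, LF[13]=C('x')+2=14+2=16
L[14]='y': occ=1, LF[14]=C('y')+1=17+1=18
L[15]='q': occ=1, LF[15]=C('q')+1=1+1=2
L[16]='z': occ=0, LF[16]=C('z')+0=19+0=19
L[17]='r': occ=1, LF[17]=C('r')+1=3+1=4
L[18]='s': occ=0, LF[18]=C('s')+0=5+0=5
L[19]='s': occ=1, LF[19]=C('s')+1=5+1=6

Answer: 11 3 14 12 9 17 7 8 1 0 15 13 10 16 18 2 19 4 5 6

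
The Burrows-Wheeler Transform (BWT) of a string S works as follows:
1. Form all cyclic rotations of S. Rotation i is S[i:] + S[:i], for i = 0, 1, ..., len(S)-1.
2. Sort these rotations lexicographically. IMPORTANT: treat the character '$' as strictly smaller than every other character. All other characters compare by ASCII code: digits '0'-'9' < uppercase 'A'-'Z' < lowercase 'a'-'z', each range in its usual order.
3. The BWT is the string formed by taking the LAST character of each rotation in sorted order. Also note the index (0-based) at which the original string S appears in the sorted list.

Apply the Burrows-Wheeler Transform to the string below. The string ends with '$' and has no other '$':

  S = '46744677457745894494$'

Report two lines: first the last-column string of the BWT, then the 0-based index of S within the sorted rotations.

All 21 rotations (rotation i = S[i:]+S[:i]):
  rot[0] = 46744677457745894494$
  rot[1] = 6744677457745894494$4
  rot[2] = 744677457745894494$46
  rot[3] = 44677457745894494$467
  rot[4] = 4677457745894494$4674
  rot[5] = 677457745894494$46744
  rot[6] = 77457745894494$467446
  rot[7] = 7457745894494$4674467
  rot[8] = 457745894494$46744677
  rot[9] = 57745894494$467446774
  rot[10] = 7745894494$4674467745
  rot[11] = 745894494$46744677457
  rot[12] = 45894494$467446774577
  rot[13] = 5894494$4674467745774
  rot[14] = 894494$46744677457745
  rot[15] = 94494$467446774577458
  rot[16] = 4494$4674467745774589
  rot[17] = 494$46744677457745894
  rot[18] = 94$467446774577458944
  rot[19] = 4$4674467745774589449
  rot[20] = $46744677457745894494
Sorted (with $ < everything):
  sorted[0] = $46744677457745894494  (last char: '4')
  sorted[1] = 4$4674467745774589449  (last char: '9')
  sorted[2] = 44677457745894494$467  (last char: '7')
  sorted[3] = 4494$4674467745774589  (last char: '9')
  sorted[4] = 457745894494$46744677  (last char: '7')
  sorted[5] = 45894494$467446774577  (last char: '7')
  sorted[6] = 46744677457745894494$  (last char: '$')
  sorted[7] = 4677457745894494$4674  (last char: '4')
  sorted[8] = 494$46744677457745894  (last char: '4')
  sorted[9] = 57745894494$467446774  (last char: '4')
  sorted[10] = 5894494$4674467745774  (last char: '4')
  sorted[11] = 6744677457745894494$4  (last char: '4')
  sorted[12] = 677457745894494$46744  (last char: '4')
  sorted[13] = 744677457745894494$46  (last char: '6')
  sorted[14] = 7457745894494$4674467  (last char: '7')
  sorted[15] = 745894494$46744677457  (last char: '7')
  sorted[16] = 77457745894494$467446  (last char: '6')
  sorted[17] = 7745894494$4674467745  (last char: '5')
  sorted[18] = 894494$46744677457745  (last char: '5')
  sorted[19] = 94$467446774577458944  (last char: '4')
  sorted[20] = 94494$467446774577458  (last char: '8')
Last column: 497977$44444467765548
Original string S is at sorted index 6

Answer: 497977$44444467765548
6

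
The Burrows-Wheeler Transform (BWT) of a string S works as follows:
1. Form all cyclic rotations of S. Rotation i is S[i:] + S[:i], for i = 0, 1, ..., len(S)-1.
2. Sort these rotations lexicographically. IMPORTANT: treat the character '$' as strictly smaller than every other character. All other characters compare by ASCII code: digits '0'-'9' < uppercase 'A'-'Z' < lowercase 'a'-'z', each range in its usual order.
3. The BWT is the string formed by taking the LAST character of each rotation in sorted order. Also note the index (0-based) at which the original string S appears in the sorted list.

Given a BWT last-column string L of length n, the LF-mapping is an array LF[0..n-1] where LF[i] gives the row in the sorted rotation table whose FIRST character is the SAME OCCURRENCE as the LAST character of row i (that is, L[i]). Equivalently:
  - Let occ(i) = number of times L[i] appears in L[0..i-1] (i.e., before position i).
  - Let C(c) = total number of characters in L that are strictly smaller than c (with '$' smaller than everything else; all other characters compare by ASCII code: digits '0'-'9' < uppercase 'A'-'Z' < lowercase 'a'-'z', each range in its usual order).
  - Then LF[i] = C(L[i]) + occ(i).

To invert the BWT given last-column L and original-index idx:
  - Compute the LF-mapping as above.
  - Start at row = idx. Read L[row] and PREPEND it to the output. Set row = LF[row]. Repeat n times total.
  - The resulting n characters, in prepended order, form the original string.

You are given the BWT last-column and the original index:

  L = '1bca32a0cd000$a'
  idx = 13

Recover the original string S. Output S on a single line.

LF mapping: 5 11 12 8 7 6 9 1 13 14 2 3 4 0 10
Walk LF starting at row 13, prepending L[row]:
  step 1: row=13, L[13]='$', prepend. Next row=LF[13]=0
  step 2: row=0, L[0]='1', prepend. Next row=LF[0]=5
  step 3: row=5, L[5]='2', prepend. Next row=LF[5]=6
  step 4: row=6, L[6]='a', prepend. Next row=LF[6]=9
  step 5: row=9, L[9]='d', prepend. Next row=LF[9]=14
  step 6: row=14, L[14]='a', prepend. Next row=LF[14]=10
  step 7: row=10, L[10]='0', prepend. Next row=LF[10]=2
  step 8: row=2, L[2]='c', prepend. Next row=LF[2]=12
  step 9: row=12, L[12]='0', prepend. Next row=LF[12]=4
  step 10: row=4, L[4]='3', prepend. Next row=LF[4]=7
  step 11: row=7, L[7]='0', prepend. Next row=LF[7]=1
  step 12: row=1, L[1]='b', prepend. Next row=LF[1]=11
  step 13: row=11, L[11]='0', prepend. Next row=LF[11]=3
  step 14: row=3, L[3]='a', prepend. Next row=LF[3]=8
  step 15: row=8, L[8]='c', prepend. Next row=LF[8]=13
Reversed output: ca0b030c0ada21$

Answer: ca0b030c0ada21$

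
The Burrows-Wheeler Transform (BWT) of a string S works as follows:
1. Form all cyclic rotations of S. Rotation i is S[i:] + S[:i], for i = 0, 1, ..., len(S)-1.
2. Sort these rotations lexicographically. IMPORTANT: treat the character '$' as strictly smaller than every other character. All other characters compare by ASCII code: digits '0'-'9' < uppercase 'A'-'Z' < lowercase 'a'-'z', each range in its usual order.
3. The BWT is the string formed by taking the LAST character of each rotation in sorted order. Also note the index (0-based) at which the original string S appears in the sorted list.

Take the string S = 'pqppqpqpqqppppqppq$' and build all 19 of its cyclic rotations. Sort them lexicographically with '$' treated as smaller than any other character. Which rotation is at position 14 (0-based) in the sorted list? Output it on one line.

All 19 rotations (rotation i = S[i:]+S[:i]):
  rot[0] = pqppqpqpqqppppqppq$
  rot[1] = qppqpqpqqppppqppq$p
  rot[2] = ppqpqpqqppppqppq$pq
  rot[3] = pqpqpqqppppqppq$pqp
  rot[4] = qpqpqqppppqppq$pqpp
  rot[5] = pqpqqppppqppq$pqppq
  rot[6] = qpqqppppqppq$pqppqp
  rot[7] = pqqppppqppq$pqppqpq
  rot[8] = qqppppqppq$pqppqpqp
  rot[9] = qppppqppq$pqppqpqpq
  rot[10] = ppppqppq$pqppqpqpqq
  rot[11] = pppqppq$pqppqpqpqqp
  rot[12] = ppqppq$pqppqpqpqqpp
  rot[13] = pqppq$pqppqpqpqqppp
  rot[14] = qppq$pqppqpqpqqpppp
  rot[15] = ppq$pqppqpqpqqppppq
  rot[16] = pq$pqppqpqpqqppppqp
  rot[17] = q$pqppqpqpqqppppqpp
  rot[18] = $pqppqpqpqqppppqppq
Sorted (with $ < everything):
  sorted[0] = $pqppqpqpqqppppqppq
  sorted[1] = ppppqppq$pqppqpqpqq
  sorted[2] = pppqppq$pqppqpqpqqp
  sorted[3] = ppq$pqppqpqpqqppppq
  sorted[4] = ppqppq$pqppqpqpqqpp
  sorted[5] = ppqpqpqqppppqppq$pq
  sorted[6] = pq$pqppqpqpqqppppqp
  sorted[7] = pqppq$pqppqpqpqqppp
  sorted[8] = pqppqpqpqqppppqppq$
  sorted[9] = pqpqpqqppppqppq$pqp
  sorted[10] = pqpqqppppqppq$pqppq
  sorted[11] = pqqppppqppq$pqppqpq
  sorted[12] = q$pqppqpqpqqppppqpp
  sorted[13] = qppppqppq$pqppqpqpq
  sorted[14] = qppq$pqppqpqpqqpppp
  sorted[15] = qppqpqpqqppppqppq$p
  sorted[16] = qpqpqqppppqppq$pqpp
  sorted[17] = qpqqppppqppq$pqppqp
  sorted[18] = qqppppqppq$pqppqpqp
sorted[14] = qppq$pqppqpqpqqpppp

Answer: qppq$pqppqpqpqqpppp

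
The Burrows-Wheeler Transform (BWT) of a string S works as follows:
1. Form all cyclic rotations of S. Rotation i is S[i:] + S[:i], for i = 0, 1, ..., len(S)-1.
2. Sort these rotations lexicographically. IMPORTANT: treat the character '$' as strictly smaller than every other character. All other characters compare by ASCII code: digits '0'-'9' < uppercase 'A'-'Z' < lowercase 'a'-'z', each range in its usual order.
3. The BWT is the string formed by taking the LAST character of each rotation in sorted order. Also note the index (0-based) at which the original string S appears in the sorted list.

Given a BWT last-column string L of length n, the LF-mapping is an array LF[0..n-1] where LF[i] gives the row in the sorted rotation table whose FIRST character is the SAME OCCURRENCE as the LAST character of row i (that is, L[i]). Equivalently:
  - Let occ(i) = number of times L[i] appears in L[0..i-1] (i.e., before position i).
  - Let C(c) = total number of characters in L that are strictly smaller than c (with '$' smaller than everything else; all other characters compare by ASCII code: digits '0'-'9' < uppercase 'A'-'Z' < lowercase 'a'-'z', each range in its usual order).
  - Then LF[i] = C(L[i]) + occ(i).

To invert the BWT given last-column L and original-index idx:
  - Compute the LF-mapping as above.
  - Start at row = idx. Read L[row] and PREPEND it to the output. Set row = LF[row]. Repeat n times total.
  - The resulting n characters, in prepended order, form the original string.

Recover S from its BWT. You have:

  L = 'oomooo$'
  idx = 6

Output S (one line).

LF mapping: 2 3 1 4 5 6 0
Walk LF starting at row 6, prepending L[row]:
  step 1: row=6, L[6]='$', prepend. Next row=LF[6]=0
  step 2: row=0, L[0]='o', prepend. Next row=LF[0]=2
  step 3: row=2, L[2]='m', prepend. Next row=LF[2]=1
  step 4: row=1, L[1]='o', prepend. Next row=LF[1]=3
  step 5: row=3, L[3]='o', prepend. Next row=LF[3]=4
  step 6: row=4, L[4]='o', prepend. Next row=LF[4]=5
  step 7: row=5, L[5]='o', prepend. Next row=LF[5]=6
Reversed output: oooomo$

Answer: oooomo$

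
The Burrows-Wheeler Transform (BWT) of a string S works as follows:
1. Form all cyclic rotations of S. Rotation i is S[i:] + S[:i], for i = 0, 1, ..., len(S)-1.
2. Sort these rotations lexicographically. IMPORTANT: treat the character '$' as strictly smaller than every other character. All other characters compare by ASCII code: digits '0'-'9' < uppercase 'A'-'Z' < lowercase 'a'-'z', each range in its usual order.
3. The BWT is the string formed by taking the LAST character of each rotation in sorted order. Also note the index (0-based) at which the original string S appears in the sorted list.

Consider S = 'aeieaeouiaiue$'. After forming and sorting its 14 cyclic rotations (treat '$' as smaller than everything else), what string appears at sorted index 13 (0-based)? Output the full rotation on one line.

Answer: uiaiue$aeieaeo

Derivation:
All 14 rotations (rotation i = S[i:]+S[:i]):
  rot[0] = aeieaeouiaiue$
  rot[1] = eieaeouiaiue$a
  rot[2] = ieaeouiaiue$ae
  rot[3] = eaeouiaiue$aei
  rot[4] = aeouiaiue$aeie
  rot[5] = eouiaiue$aeiea
  rot[6] = ouiaiue$aeieae
  rot[7] = uiaiue$aeieaeo
  rot[8] = iaiue$aeieaeou
  rot[9] = aiue$aeieaeoui
  rot[10] = iue$aeieaeouia
  rot[11] = ue$aeieaeouiai
  rot[12] = e$aeieaeouiaiu
  rot[13] = $aeieaeouiaiue
Sorted (with $ < everything):
  sorted[0] = $aeieaeouiaiue
  sorted[1] = aeieaeouiaiue$
  sorted[2] = aeouiaiue$aeie
  sorted[3] = aiue$aeieaeoui
  sorted[4] = e$aeieaeouiaiu
  sorted[5] = eaeouiaiue$aei
  sorted[6] = eieaeouiaiue$a
  sorted[7] = eouiaiue$aeiea
  sorted[8] = iaiue$aeieaeou
  sorted[9] = ieaeouiaiue$ae
  sorted[10] = iue$aeieaeouia
  sorted[11] = ouiaiue$aeieae
  sorted[12] = ue$aeieaeouiai
  sorted[13] = uiaiue$aeieaeo
sorted[13] = uiaiue$aeieaeo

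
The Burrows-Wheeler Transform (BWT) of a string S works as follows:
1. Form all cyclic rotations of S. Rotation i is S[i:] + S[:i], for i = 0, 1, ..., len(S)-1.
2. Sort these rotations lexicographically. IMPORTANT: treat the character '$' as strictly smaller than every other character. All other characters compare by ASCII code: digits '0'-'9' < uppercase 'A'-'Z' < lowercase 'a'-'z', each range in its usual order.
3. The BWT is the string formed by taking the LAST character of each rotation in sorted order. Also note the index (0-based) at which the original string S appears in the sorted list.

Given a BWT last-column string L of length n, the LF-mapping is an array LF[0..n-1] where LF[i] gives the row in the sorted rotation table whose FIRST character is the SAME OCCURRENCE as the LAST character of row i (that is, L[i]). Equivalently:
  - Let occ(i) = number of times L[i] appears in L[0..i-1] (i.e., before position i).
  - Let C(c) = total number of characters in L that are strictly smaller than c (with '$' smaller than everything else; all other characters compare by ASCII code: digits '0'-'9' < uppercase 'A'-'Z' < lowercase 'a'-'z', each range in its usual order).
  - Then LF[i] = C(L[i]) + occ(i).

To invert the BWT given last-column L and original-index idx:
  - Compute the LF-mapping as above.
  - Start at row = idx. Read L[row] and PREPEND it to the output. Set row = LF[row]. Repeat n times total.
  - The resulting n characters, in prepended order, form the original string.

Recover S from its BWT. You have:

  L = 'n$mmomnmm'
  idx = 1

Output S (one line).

LF mapping: 6 0 1 2 8 3 7 4 5
Walk LF starting at row 1, prepending L[row]:
  step 1: row=1, L[1]='$', prepend. Next row=LF[1]=0
  step 2: row=0, L[0]='n', prepend. Next row=LF[0]=6
  step 3: row=6, L[6]='n', prepend. Next row=LF[6]=7
  step 4: row=7, L[7]='m', prepend. Next row=LF[7]=4
  step 5: row=4, L[4]='o', prepend. Next row=LF[4]=8
  step 6: row=8, L[8]='m', prepend. Next row=LF[8]=5
  step 7: row=5, L[5]='m', prepend. Next row=LF[5]=3
  step 8: row=3, L[3]='m', prepend. Next row=LF[3]=2
  step 9: row=2, L[2]='m', prepend. Next row=LF[2]=1
Reversed output: mmmmomnn$

Answer: mmmmomnn$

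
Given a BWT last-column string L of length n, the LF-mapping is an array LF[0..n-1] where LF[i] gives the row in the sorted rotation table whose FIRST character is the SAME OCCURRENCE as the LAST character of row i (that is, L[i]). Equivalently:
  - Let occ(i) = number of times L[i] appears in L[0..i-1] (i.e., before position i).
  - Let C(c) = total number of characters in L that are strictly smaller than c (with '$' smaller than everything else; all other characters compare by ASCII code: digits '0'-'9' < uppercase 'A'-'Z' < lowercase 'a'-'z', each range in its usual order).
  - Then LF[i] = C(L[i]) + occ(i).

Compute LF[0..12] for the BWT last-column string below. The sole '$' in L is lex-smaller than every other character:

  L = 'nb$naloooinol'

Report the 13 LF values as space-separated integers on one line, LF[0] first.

Answer: 6 2 0 7 1 4 9 10 11 3 8 12 5

Derivation:
Char counts: '$':1, 'a':1, 'b':1, 'i':1, 'l':2, 'n':3, 'o':4
C (first-col start): C('$')=0, C('a')=1, C('b')=2, C('i')=3, C('l')=4, C('n')=6, C('o')=9
L[0]='n': occ=0, LF[0]=C('n')+0=6+0=6
L[1]='b': occ=0, LF[1]=C('b')+0=2+0=2
L[2]='$': occ=0, LF[2]=C('$')+0=0+0=0
L[3]='n': occ=1, LF[3]=C('n')+1=6+1=7
L[4]='a': occ=0, LF[4]=C('a')+0=1+0=1
L[5]='l': occ=0, LF[5]=C('l')+0=4+0=4
L[6]='o': occ=0, LF[6]=C('o')+0=9+0=9
L[7]='o': occ=1, LF[7]=C('o')+1=9+1=10
L[8]='o': occ=2, LF[8]=C('o')+2=9+2=11
L[9]='i': occ=0, LF[9]=C('i')+0=3+0=3
L[10]='n': occ=2, LF[10]=C('n')+2=6+2=8
L[11]='o': occ=3, LF[11]=C('o')+3=9+3=12
L[12]='l': occ=1, LF[12]=C('l')+1=4+1=5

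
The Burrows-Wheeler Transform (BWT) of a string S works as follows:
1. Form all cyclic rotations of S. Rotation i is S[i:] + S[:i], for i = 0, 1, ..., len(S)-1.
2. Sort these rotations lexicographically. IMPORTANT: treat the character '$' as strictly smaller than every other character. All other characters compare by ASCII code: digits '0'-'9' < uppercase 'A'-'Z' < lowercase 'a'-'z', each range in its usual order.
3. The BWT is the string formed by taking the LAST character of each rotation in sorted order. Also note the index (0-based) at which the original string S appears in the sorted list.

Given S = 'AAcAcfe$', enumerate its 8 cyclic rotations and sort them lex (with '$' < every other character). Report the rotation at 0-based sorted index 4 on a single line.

Answer: cAcfe$AA

Derivation:
All 8 rotations (rotation i = S[i:]+S[:i]):
  rot[0] = AAcAcfe$
  rot[1] = AcAcfe$A
  rot[2] = cAcfe$AA
  rot[3] = Acfe$AAc
  rot[4] = cfe$AAcA
  rot[5] = fe$AAcAc
  rot[6] = e$AAcAcf
  rot[7] = $AAcAcfe
Sorted (with $ < everything):
  sorted[0] = $AAcAcfe
  sorted[1] = AAcAcfe$
  sorted[2] = AcAcfe$A
  sorted[3] = Acfe$AAc
  sorted[4] = cAcfe$AA
  sorted[5] = cfe$AAcA
  sorted[6] = e$AAcAcf
  sorted[7] = fe$AAcAc
sorted[4] = cAcfe$AA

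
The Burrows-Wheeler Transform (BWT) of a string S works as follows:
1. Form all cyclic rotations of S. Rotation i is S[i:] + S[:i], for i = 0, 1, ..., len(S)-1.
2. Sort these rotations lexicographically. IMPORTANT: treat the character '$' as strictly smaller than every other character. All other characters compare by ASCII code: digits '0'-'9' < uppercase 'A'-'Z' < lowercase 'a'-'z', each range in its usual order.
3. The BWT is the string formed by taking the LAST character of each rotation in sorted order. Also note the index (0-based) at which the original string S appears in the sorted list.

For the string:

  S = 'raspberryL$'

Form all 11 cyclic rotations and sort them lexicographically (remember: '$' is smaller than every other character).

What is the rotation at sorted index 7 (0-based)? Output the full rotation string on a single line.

Answer: rryL$raspbe

Derivation:
All 11 rotations (rotation i = S[i:]+S[:i]):
  rot[0] = raspberryL$
  rot[1] = aspberryL$r
  rot[2] = spberryL$ra
  rot[3] = pberryL$ras
  rot[4] = berryL$rasp
  rot[5] = erryL$raspb
  rot[6] = rryL$raspbe
  rot[7] = ryL$raspber
  rot[8] = yL$raspberr
  rot[9] = L$raspberry
  rot[10] = $raspberryL
Sorted (with $ < everything):
  sorted[0] = $raspberryL
  sorted[1] = L$raspberry
  sorted[2] = aspberryL$r
  sorted[3] = berryL$rasp
  sorted[4] = erryL$raspb
  sorted[5] = pberryL$ras
  sorted[6] = raspberryL$
  sorted[7] = rryL$raspbe
  sorted[8] = ryL$raspber
  sorted[9] = spberryL$ra
  sorted[10] = yL$raspberr
sorted[7] = rryL$raspbe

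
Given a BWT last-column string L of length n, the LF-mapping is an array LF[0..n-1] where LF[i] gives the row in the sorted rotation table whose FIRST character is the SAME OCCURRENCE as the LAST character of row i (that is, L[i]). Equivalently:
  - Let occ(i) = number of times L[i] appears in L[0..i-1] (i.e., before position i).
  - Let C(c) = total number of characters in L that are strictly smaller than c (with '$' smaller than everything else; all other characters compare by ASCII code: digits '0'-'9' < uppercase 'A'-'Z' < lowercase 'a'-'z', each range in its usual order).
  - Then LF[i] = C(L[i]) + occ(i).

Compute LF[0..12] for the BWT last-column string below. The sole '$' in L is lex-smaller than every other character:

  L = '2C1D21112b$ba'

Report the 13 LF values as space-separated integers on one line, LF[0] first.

Char counts: '$':1, '1':4, '2':3, 'C':1, 'D':1, 'a':1, 'b':2
C (first-col start): C('$')=0, C('1')=1, C('2')=5, C('C')=8, C('D')=9, C('a')=10, C('b')=11
L[0]='2': occ=0, LF[0]=C('2')+0=5+0=5
L[1]='C': occ=0, LF[1]=C('C')+0=8+0=8
L[2]='1': occ=0, LF[2]=C('1')+0=1+0=1
L[3]='D': occ=0, LF[3]=C('D')+0=9+0=9
L[4]='2': occ=1, LF[4]=C('2')+1=5+1=6
L[5]='1': occ=1, LF[5]=C('1')+1=1+1=2
L[6]='1': occ=2, LF[6]=C('1')+2=1+2=3
L[7]='1': occ=3, LF[7]=C('1')+3=1+3=4
L[8]='2': occ=2, LF[8]=C('2')+2=5+2=7
L[9]='b': occ=0, LF[9]=C('b')+0=11+0=11
L[10]='$': occ=0, LF[10]=C('$')+0=0+0=0
L[11]='b': occ=1, LF[11]=C('b')+1=11+1=12
L[12]='a': occ=0, LF[12]=C('a')+0=10+0=10

Answer: 5 8 1 9 6 2 3 4 7 11 0 12 10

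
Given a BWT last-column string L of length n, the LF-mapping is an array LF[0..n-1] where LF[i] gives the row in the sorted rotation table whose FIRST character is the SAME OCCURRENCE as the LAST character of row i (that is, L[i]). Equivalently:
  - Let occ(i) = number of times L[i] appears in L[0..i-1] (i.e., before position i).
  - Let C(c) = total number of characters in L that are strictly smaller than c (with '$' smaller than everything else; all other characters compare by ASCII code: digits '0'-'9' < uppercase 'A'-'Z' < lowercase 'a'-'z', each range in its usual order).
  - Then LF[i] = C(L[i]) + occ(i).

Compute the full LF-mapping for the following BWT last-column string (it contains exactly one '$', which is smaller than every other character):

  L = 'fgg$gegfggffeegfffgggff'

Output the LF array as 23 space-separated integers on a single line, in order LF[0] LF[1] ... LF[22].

Char counts: '$':1, 'e':3, 'f':9, 'g':10
C (first-col start): C('$')=0, C('e')=1, C('f')=4, C('g')=13
L[0]='f': occ=0, LF[0]=C('f')+0=4+0=4
L[1]='g': occ=0, LF[1]=C('g')+0=13+0=13
L[2]='g': occ=1, LF[2]=C('g')+1=13+1=14
L[3]='$': occ=0, LF[3]=C('$')+0=0+0=0
L[4]='g': occ=2, LF[4]=C('g')+2=13+2=15
L[5]='e': occ=0, LF[5]=C('e')+0=1+0=1
L[6]='g': occ=3, LF[6]=C('g')+3=13+3=16
L[7]='f': occ=1, LF[7]=C('f')+1=4+1=5
L[8]='g': occ=4, LF[8]=C('g')+4=13+4=17
L[9]='g': occ=5, LF[9]=C('g')+5=13+5=18
L[10]='f': occ=2, LF[10]=C('f')+2=4+2=6
L[11]='f': occ=3, LF[11]=C('f')+3=4+3=7
L[12]='e': occ=1, LF[12]=C('e')+1=1+1=2
L[13]='e': occ=2, LF[13]=C('e')+2=1+2=3
L[14]='g': occ=6, LF[14]=C('g')+6=13+6=19
L[15]='f': occ=4, LF[15]=C('f')+4=4+4=8
L[16]='f': occ=5, LF[16]=C('f')+5=4+5=9
L[17]='f': occ=6, LF[17]=C('f')+6=4+6=10
L[18]='g': occ=7, LF[18]=C('g')+7=13+7=20
L[19]='g': occ=8, LF[19]=C('g')+8=13+8=21
L[20]='g': occ=9, LF[20]=C('g')+9=13+9=22
L[21]='f': occ=7, LF[21]=C('f')+7=4+7=11
L[22]='f': occ=8, LF[22]=C('f')+8=4+8=12

Answer: 4 13 14 0 15 1 16 5 17 18 6 7 2 3 19 8 9 10 20 21 22 11 12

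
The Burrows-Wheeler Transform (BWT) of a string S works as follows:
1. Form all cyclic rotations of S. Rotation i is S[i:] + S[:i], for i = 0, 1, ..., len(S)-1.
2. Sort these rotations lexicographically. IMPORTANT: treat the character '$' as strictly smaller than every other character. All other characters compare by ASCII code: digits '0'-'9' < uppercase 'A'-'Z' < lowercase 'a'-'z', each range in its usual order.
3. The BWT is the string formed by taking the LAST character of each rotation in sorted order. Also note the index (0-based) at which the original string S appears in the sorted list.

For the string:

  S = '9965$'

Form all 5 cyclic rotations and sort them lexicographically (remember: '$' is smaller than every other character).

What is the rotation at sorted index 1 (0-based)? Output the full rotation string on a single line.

Answer: 5$996

Derivation:
All 5 rotations (rotation i = S[i:]+S[:i]):
  rot[0] = 9965$
  rot[1] = 965$9
  rot[2] = 65$99
  rot[3] = 5$996
  rot[4] = $9965
Sorted (with $ < everything):
  sorted[0] = $9965
  sorted[1] = 5$996
  sorted[2] = 65$99
  sorted[3] = 965$9
  sorted[4] = 9965$
sorted[1] = 5$996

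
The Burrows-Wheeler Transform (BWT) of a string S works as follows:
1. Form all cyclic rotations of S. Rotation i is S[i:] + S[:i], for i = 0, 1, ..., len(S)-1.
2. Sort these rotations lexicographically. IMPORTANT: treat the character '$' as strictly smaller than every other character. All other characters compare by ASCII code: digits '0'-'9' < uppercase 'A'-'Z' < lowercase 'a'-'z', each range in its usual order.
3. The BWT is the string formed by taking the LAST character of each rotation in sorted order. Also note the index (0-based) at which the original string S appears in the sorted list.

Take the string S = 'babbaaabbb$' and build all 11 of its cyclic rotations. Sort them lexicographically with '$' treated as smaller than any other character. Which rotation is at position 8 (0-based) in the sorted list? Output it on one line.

All 11 rotations (rotation i = S[i:]+S[:i]):
  rot[0] = babbaaabbb$
  rot[1] = abbaaabbb$b
  rot[2] = bbaaabbb$ba
  rot[3] = baaabbb$bab
  rot[4] = aaabbb$babb
  rot[5] = aabbb$babba
  rot[6] = abbb$babbaa
  rot[7] = bbb$babbaaa
  rot[8] = bb$babbaaab
  rot[9] = b$babbaaabb
  rot[10] = $babbaaabbb
Sorted (with $ < everything):
  sorted[0] = $babbaaabbb
  sorted[1] = aaabbb$babb
  sorted[2] = aabbb$babba
  sorted[3] = abbaaabbb$b
  sorted[4] = abbb$babbaa
  sorted[5] = b$babbaaabb
  sorted[6] = baaabbb$bab
  sorted[7] = babbaaabbb$
  sorted[8] = bb$babbaaab
  sorted[9] = bbaaabbb$ba
  sorted[10] = bbb$babbaaa
sorted[8] = bb$babbaaab

Answer: bb$babbaaab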